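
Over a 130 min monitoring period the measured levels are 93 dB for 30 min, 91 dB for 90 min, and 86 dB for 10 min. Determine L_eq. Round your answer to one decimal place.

91.3 dB

L_eq = 10·log₁₀[(1/T)·Σ tᵢ·10^(Lᵢ/10)] with T = 130 min.
Σ tᵢ·10^(Lᵢ/10) = 30·10^(93/10) + 90·10^(91/10) + 10·10^(86/10) = 1.771e+11.
L_eq = 10·log₁₀(1.771e+11/130) = 91.34 dB.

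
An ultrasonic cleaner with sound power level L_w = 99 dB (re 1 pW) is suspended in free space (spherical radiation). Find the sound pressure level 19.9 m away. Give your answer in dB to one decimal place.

62.0 dB

L_p = L_w − 10·log₁₀(4π·r²) with r = 19.9 m.
4π·r² = 4976 m², 10·log₁₀ of that is 36.969 dB.
L_p = 99 − 36.969 = 62.03 dB.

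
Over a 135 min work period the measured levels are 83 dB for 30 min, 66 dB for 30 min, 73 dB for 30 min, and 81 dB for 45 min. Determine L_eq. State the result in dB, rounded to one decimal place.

79.6 dB

The energy average is taken in the linear domain: L_eq = 10·log₁₀[(Σ tᵢ·10^(Lᵢ/10))/T], T = 135 min.
Σ tᵢ·10^(Lᵢ/10) = 30·10^(83/10) + 30·10^(66/10) + 30·10^(73/10) + 45·10^(81/10) = 1.237e+10.
L_eq = 10·log₁₀(1.237e+10/135) = 79.62 dB.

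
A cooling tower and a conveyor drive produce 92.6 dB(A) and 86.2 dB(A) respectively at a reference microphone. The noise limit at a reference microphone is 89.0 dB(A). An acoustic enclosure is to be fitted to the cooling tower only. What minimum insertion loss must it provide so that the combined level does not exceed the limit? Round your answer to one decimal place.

Everything except the cooling tower sums to 10^(86.2/10) = 4.169e+08 in linear terms, 86.20 dB(A).
The limit corresponds to 10^(89.0/10) = 7.943e+08; subtracting the fixed part leaves 3.775e+08 for the cooling tower, i.e. 85.77 dB(A).
Required insertion loss = 92.6 − 85.77 = 6.83 dB.

6.8 dB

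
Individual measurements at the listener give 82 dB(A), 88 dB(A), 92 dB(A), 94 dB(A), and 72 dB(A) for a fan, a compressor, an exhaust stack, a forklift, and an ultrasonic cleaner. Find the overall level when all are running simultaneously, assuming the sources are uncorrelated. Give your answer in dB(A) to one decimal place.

Incoherent sources combine by intensity addition: L_total = 10·log₁₀(Σ 10^(L_i/10)).
Σ 10^(L/10) = 10^(82/10) + 10^(88/10) + 10^(92/10) + 10^(94/10) + 10^(72/10) = 4.902e+09.
L_total = 10·log₁₀(4.902e+09) = 96.90 dB(A).

96.9 dB(A)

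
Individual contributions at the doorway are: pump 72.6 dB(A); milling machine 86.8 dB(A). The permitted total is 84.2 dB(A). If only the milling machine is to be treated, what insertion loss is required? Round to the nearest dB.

3 dB

The untreated sources together contribute 10^(72.6/10) = 1.820e+07, i.e. 72.60 dB(A).
To meet 84.2 dB(A) overall, the treated milling machine may contribute at most 10^(84.2/10) − 1.820e+07 = 2.448e+08, i.e. 83.89 dB(A).
Required insertion loss = 86.8 − 83.89 = 2.91 dB.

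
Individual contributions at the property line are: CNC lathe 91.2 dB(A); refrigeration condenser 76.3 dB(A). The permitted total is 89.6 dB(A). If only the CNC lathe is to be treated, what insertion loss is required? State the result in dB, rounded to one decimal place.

Everything except the CNC lathe sums to 10^(76.3/10) = 4.266e+07 in linear terms, 76.30 dB(A).
The limit corresponds to 10^(89.6/10) = 9.120e+08; subtracting the fixed part leaves 8.694e+08 for the CNC lathe, i.e. 89.39 dB(A).
So the CNC lathe must be reduced from 91.2 to 89.39 dB(A): IL = 1.81 dB.

1.8 dB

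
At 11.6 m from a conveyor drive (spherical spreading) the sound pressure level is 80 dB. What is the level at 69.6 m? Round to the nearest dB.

Point-source attenuation: ΔL = 20·log₁₀(r₂/r₁) = 20·log₁₀(69.6/11.6) = 15.563 dB.
L₂ = 80 − 20·log₁₀(69.6/11.6) = 80 − 15.563 = 64.44 dB.

64 dB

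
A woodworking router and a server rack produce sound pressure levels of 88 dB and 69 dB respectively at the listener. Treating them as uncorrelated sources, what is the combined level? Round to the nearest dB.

88 dB

Incoherent sources combine by intensity addition: L_total = 10·log₁₀(Σ 10^(L_i/10)).
Σ 10^(L/10) = 10^(88/10) + 10^(69/10) = 6.389e+08.
L_total = 10·log₁₀(6.389e+08) = 88.05 dB.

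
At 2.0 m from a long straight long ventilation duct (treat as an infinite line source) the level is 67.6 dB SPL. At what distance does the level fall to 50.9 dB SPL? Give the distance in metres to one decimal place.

For a line source L₁ − L₂ = 10·log₁₀(r₂/r₁), so r₂ = r₁·10^((L₁−L₂)/10).
r₂ = 2.0·10^((67.6−50.9)/10) = 2.0·10^(16.7/10) = 93.55 m.

93.5 m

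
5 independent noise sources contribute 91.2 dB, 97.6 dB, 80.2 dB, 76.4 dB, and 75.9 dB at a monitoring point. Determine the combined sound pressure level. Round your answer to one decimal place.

98.6 dB

Incoherent sources combine by intensity addition: L_total = 10·log₁₀(Σ 10^(L_i/10)).
Σ 10^(L/10) = 10^(91.2/10) + 10^(97.6/10) + 10^(80.2/10) + 10^(76.4/10) + 10^(75.9/10) = 7.260e+09.
L_total = 10·log₁₀(7.260e+09) = 98.61 dB.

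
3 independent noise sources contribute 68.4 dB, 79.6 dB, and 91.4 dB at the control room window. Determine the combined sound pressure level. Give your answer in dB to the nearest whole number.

Incoherent sources combine by intensity addition: L_total = 10·log₁₀(Σ 10^(L_i/10)).
Σ 10^(L/10) = 10^(68.4/10) + 10^(79.6/10) + 10^(91.4/10) = 1.479e+09.
L_total = 10·log₁₀(1.479e+09) = 91.70 dB.

92 dB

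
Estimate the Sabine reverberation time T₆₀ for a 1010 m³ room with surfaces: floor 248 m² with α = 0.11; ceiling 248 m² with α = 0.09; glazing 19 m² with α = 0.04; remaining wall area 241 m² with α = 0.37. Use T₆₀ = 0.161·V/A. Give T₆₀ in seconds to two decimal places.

1.17 s

Total absorption A = 248·0.11 + 248·0.09 + 19·0.04 + 241·0.37 = 139.53 m² sabins.
T₆₀ = 0.161·V/A = 0.161·1010/139.53 = 1.165 s.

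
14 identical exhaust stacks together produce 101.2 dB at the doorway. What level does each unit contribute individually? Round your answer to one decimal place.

89.7 dB

14 equal contributions raise the level by 10·log₁₀ 14 = 11.461 dB, so each unit alone gives 101.2 − 11.461.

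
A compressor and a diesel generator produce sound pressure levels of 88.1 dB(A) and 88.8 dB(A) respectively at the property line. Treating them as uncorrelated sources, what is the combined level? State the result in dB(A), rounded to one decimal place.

91.5 dB(A)

Incoherent sources combine by intensity addition: L_total = 10·log₁₀(Σ 10^(L_i/10)).
Σ 10^(L/10) = 10^(88.1/10) + 10^(88.8/10) = 1.404e+09.
L_total = 10·log₁₀(1.404e+09) = 91.47 dB(A).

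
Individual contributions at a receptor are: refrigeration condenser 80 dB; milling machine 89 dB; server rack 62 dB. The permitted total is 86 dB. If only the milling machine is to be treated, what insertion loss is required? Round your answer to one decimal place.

The untreated sources together contribute 10^(80/10) + 10^(62/10) = 1.016e+08, i.e. 80.07 dB.
To meet 86 dB overall, the treated milling machine may contribute at most 10^(86/10) − 1.016e+08 = 2.965e+08, i.e. 84.72 dB.
Required insertion loss = 89 − 84.72 = 4.28 dB.

4.3 dB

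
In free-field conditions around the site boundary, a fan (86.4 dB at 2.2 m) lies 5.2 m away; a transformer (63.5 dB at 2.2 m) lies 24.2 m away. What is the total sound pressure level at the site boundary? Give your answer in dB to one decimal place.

Propagate each source to the receiver with L = L_ref − 20·log₁₀(r/r_ref), then add intensities.
fan: 86.4 − 20·log₁₀(5.2/2.2) = 86.4 − 7.47 = 78.93 dB.
transformer: 63.5 − 20·log₁₀(24.2/2.2) = 63.5 − 20.83 = 42.67 dB.
Σ 10^(L/10) = 7.815e+07 → L_total = 10·log₁₀(7.815e+07) = 78.93 dB.

78.9 dB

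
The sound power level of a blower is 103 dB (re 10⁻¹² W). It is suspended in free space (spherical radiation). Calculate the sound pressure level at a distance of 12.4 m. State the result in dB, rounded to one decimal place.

The power spreads over a sphere of area 4π·r², so L_p = L_w − 10·log₁₀(4π·r²).
4π·r² = 1932 m², 10·log₁₀ of that is 32.861 dB.
L_p = 103 − 32.861 = 70.14 dB.

70.1 dB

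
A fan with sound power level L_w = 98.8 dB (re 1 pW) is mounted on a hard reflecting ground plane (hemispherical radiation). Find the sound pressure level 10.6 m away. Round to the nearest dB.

70 dB

The power spreads over a hemisphere of area 2π·r², so L_p = L_w − 10·log₁₀(2π·r²).
2π·r² = 706 m², 10·log₁₀ of that is 28.488 dB.
L_p = 98.8 − 28.488 = 70.31 dB.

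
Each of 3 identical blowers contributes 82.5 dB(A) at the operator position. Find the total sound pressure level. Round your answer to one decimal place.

N identical incoherent sources raise the level by 10·log₁₀ N.
L_total = 82.5 + 10·log₁₀(3) = 82.5 + 4.771 = 87.27 dB(A).

87.3 dB(A)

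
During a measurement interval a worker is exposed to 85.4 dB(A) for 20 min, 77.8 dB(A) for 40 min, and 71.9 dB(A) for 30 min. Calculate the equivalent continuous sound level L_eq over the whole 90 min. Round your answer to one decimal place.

80.4 dB(A)

Weight each interval's intensity by its duration and average over T = 90 min:
Σ tᵢ·10^(Lᵢ/10) = 20·10^(85.4/10) + 40·10^(77.8/10) + 30·10^(71.9/10) = 9.810e+09.
L_eq = 10·log₁₀(9.810e+09/90) = 80.37 dB(A).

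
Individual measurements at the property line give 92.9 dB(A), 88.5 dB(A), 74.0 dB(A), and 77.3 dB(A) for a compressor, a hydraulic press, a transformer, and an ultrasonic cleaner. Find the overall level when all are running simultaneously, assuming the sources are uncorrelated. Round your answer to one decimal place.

94.4 dB(A)

Incoherent sources combine by intensity addition: L_total = 10·log₁₀(Σ 10^(L_i/10)).
Σ 10^(L/10) = 10^(92.9/10) + 10^(88.5/10) + 10^(74.0/10) + 10^(77.3/10) = 2.737e+09.
L_total = 10·log₁₀(2.737e+09) = 94.37 dB(A).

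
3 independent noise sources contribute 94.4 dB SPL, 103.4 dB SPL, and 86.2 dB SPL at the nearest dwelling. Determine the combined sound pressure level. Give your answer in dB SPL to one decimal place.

104.0 dB SPL

Incoherent sources combine by intensity addition: L_total = 10·log₁₀(Σ 10^(L_i/10)).
Σ 10^(L/10) = 10^(94.4/10) + 10^(103.4/10) + 10^(86.2/10) = 2.505e+10.
L_total = 10·log₁₀(2.505e+10) = 103.99 dB SPL.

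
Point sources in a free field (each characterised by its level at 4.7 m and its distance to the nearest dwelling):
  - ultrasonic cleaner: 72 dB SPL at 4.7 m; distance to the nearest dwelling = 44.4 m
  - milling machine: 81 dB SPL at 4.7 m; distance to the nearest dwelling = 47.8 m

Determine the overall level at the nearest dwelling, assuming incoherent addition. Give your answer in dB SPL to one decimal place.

61.4 dB SPL

First find each source's level at the receiver (point-source: −20·log₁₀(r/r_ref)), then combine on an intensity basis.
ultrasonic cleaner: 72 − 20·log₁₀(44.4/4.7) = 72 − 19.51 = 52.49 dB SPL.
milling machine: 81 − 20·log₁₀(47.8/4.7) = 81 − 20.15 = 60.85 dB SPL.
Σ 10^(L/10) = 1.395e+06 → L_total = 10·log₁₀(1.395e+06) = 61.44 dB SPL.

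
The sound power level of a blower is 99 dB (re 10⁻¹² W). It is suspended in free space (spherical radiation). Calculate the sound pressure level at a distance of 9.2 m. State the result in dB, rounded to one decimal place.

68.7 dB

Free-field spherical radiation: L_p = L_w − 10·log₁₀(4π·r²), r = 9.2 m.
4π·r² = 1064 m², 10·log₁₀ of that is 30.268 dB.
L_p = 99 − 30.268 = 68.73 dB.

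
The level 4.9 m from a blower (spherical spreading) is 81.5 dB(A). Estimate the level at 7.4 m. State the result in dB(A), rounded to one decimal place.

Spherical spreading from a point source gives a 20·log₁₀(r₂/r₁) drop.
L₂ = 81.5 − 20·log₁₀(7.4/4.9) = 81.5 − 3.581 = 77.92 dB(A).

77.9 dB(A)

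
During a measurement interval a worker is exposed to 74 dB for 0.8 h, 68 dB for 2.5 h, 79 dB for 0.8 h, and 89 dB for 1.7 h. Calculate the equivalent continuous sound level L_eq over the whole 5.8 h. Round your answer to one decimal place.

84.0 dB

Weight each interval's intensity by its duration and average over T = 5.8 h:
Σ tᵢ·10^(Lᵢ/10) = 0.8·10^(74/10) + 2.5·10^(68/10) + 0.8·10^(79/10) + 1.7·10^(89/10) = 1.450e+09.
L_eq = 10·log₁₀(1.450e+09/5.8) = 83.98 dB.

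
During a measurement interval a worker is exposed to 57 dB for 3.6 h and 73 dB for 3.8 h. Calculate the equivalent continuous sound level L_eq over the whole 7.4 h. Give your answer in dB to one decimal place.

70.2 dB

Weight each interval's intensity by its duration and average over T = 7.4 h:
Σ tᵢ·10^(Lᵢ/10) = 3.6·10^(57/10) + 3.8·10^(73/10) = 7.762e+07.
L_eq = 10·log₁₀(7.762e+07/7.4) = 70.21 dB.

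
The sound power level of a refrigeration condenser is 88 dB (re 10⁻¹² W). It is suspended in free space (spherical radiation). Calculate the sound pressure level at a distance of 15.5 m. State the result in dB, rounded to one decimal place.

53.2 dB

Free-field spherical radiation: L_p = L_w − 10·log₁₀(4π·r²), r = 15.5 m.
4π·r² = 3019 m², 10·log₁₀ of that is 34.799 dB.
L_p = 88 − 34.799 = 53.20 dB.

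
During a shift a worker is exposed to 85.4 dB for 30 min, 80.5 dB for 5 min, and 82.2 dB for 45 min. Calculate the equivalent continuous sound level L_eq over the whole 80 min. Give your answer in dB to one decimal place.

83.6 dB

The energy average is taken in the linear domain: L_eq = 10·log₁₀[(Σ tᵢ·10^(Lᵢ/10))/T], T = 80 min.
Σ tᵢ·10^(Lᵢ/10) = 30·10^(85.4/10) + 5·10^(80.5/10) + 45·10^(82.2/10) = 1.843e+10.
L_eq = 10·log₁₀(1.843e+10/80) = 83.62 dB.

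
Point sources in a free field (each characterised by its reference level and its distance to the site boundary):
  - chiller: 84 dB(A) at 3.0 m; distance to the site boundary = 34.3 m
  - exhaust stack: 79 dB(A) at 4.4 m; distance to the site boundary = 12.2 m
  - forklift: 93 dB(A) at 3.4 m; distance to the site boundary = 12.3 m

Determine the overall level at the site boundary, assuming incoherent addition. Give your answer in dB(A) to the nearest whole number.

Apply inverse-square spreading to bring every level to the receiver, then sum 10^(L/10).
chiller: 84 − 20·log₁₀(34.3/3.0) = 84 − 21.16 = 62.84 dB(A).
exhaust stack: 79 − 20·log₁₀(12.2/4.4) = 79 − 8.86 = 70.14 dB(A).
forklift: 93 − 20·log₁₀(12.3/3.4) = 93 − 11.17 = 81.83 dB(A).
Σ 10^(L/10) = 1.647e+08 → L_total = 10·log₁₀(1.647e+08) = 82.17 dB(A).

82 dB(A)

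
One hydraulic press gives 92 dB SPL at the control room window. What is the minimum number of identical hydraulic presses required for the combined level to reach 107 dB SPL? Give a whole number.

32

The shortfall is 107 − 92 = 15.0 dB, and N units add 10·log₁₀ N, so need 10·log₁₀ N ≥ 15.0.
N ≥ 10^(15.0/10) = 31.623, so N = 32.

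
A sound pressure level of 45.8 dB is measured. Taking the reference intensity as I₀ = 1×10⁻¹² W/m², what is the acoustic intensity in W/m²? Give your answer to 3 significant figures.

I/I₀ = 10^(45.8/10) = 3.802e+04, so I = 3.802e+04 × 10⁻¹² W/m².

3.80e-08 W/m²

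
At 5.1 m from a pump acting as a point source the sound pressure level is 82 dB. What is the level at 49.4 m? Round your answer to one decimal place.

62.3 dB

Spherical spreading from a point source gives a 20·log₁₀(r₂/r₁) drop.
L₂ = 82 − 20·log₁₀(49.4/5.1) = 82 − 19.723 = 62.28 dB.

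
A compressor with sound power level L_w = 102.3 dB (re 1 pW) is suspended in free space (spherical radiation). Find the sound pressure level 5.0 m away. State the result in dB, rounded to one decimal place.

Free-field spherical radiation: L_p = L_w − 10·log₁₀(4π·r²), r = 5.0 m.
4π·r² = 314.2 m², 10·log₁₀ of that is 24.971 dB.
L_p = 102.3 − 24.971 = 77.33 dB.

77.3 dB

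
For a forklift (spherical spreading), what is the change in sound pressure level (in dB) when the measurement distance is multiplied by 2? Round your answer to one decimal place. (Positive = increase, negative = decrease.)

With spherical spreading the level changes by −20·log₁₀(r₂/r₁).
ΔL = −20·log₁₀(2) = -6.02 dB.

-6.0 dB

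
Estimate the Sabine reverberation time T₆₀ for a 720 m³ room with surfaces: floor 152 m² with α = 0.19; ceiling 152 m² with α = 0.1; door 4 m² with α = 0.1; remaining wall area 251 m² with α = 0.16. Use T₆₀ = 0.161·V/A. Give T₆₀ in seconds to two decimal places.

1.37 s

Summing Sᵢαᵢ: 152·0.19 + 152·0.1 + 4·0.1 + 251·0.16 = 84.64 m².
T₆₀ = 0.161 × 720 / 84.64 = 1.370 s.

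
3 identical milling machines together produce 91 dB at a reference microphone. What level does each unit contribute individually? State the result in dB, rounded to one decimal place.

86.2 dB

3 equal contributions raise the level by 10·log₁₀ 3 = 4.771 dB, so each unit alone gives 91 − 4.771.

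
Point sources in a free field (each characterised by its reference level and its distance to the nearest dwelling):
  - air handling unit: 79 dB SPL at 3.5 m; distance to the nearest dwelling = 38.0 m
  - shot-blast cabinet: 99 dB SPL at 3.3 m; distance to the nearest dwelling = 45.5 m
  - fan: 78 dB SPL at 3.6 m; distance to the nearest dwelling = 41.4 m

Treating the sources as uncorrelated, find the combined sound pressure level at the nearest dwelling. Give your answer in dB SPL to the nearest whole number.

Apply inverse-square spreading to bring every level to the receiver, then sum 10^(L/10).
air handling unit: 79 − 20·log₁₀(38.0/3.5) = 79 − 20.71 = 58.29 dB SPL.
shot-blast cabinet: 99 − 20·log₁₀(45.5/3.3) = 99 − 22.79 = 76.21 dB SPL.
fan: 78 − 20·log₁₀(41.4/3.6) = 78 − 21.21 = 56.79 dB SPL.
Σ 10^(L/10) = 4.293e+07 → L_total = 10·log₁₀(4.293e+07) = 76.33 dB SPL.

76 dB SPL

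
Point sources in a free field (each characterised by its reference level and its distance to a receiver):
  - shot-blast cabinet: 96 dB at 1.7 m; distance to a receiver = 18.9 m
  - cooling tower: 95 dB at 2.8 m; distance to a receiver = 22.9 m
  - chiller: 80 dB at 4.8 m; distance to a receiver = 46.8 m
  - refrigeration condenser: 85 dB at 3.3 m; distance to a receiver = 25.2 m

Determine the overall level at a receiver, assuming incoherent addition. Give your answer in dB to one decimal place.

First find each source's level at the receiver (point-source: −20·log₁₀(r/r_ref)), then combine on an intensity basis.
shot-blast cabinet: 96 − 20·log₁₀(18.9/1.7) = 96 − 20.92 = 75.08 dB.
cooling tower: 95 − 20·log₁₀(22.9/2.8) = 95 − 18.25 = 76.75 dB.
chiller: 80 − 20·log₁₀(46.8/4.8) = 80 − 19.78 = 60.22 dB.
refrigeration condenser: 85 − 20·log₁₀(25.2/3.3) = 85 − 17.66 = 67.34 dB.
Σ 10^(L/10) = 8.596e+07 → L_total = 10·log₁₀(8.596e+07) = 79.34 dB.

79.3 dB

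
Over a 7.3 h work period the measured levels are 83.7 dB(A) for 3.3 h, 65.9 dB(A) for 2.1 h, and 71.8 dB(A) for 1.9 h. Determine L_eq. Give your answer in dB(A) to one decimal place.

80.5 dB(A)

L_eq = 10·log₁₀[(1/T)·Σ tᵢ·10^(Lᵢ/10)] with T = 7.3 h.
Σ tᵢ·10^(Lᵢ/10) = 3.3·10^(83.7/10) + 2.1·10^(65.9/10) + 1.9·10^(71.8/10) = 8.105e+08.
L_eq = 10·log₁₀(8.105e+08/7.3) = 80.45 dB(A).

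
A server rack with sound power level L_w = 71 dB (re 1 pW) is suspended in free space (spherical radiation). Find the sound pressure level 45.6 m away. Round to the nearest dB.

L_p = L_w − 10·log₁₀(4π·r²) with r = 45.6 m.
4π·r² = 2.613e+04 m², 10·log₁₀ of that is 44.171 dB.
L_p = 71 − 44.171 = 26.83 dB.

27 dB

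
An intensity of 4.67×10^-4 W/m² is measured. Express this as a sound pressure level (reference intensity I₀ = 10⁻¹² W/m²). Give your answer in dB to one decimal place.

L = 10·log₁₀(I/I₀) = 10·log₁₀(4.67×10^-4/10⁻¹²) = 10·log₁₀(4.67×10^8).
L = 10·(0.6693 + 8) = 86.69 dB.

86.7 dB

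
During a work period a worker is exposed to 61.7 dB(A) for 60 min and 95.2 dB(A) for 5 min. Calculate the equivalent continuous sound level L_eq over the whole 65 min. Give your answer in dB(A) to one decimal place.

L_eq = 10·log₁₀[(1/T)·Σ tᵢ·10^(Lᵢ/10)] with T = 65 min.
Σ tᵢ·10^(Lᵢ/10) = 60·10^(61.7/10) + 5·10^(95.2/10) = 1.665e+10.
L_eq = 10·log₁₀(1.665e+10/65) = 84.08 dB(A).

84.1 dB(A)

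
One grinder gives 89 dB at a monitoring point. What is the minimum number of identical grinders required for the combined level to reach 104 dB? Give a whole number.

N identical sources give L₁ + 10·log₁₀ N, so require 10·log₁₀ N ≥ 104 − 89 = 15.0 dB.
N ≥ 10^(15.0/10) = 31.623, so N = 32.

32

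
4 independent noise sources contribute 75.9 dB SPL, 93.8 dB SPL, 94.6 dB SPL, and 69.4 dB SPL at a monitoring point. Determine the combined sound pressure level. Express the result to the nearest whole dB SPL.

For uncorrelated sources the intensities add, so convert each level to linear form, sum, and take 10·log₁₀ of the total.
Σ 10^(L/10) = 10^(75.9/10) + 10^(93.8/10) + 10^(94.6/10) + 10^(69.4/10) = 5.330e+09.
L_total = 10·log₁₀(5.330e+09) = 97.27 dB SPL.

97 dB SPL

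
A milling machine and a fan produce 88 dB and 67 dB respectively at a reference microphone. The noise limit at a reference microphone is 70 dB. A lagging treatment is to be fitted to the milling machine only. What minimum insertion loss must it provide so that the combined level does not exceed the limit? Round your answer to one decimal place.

21.0 dB

The untreated sources together contribute 10^(67/10) = 5.012e+06, i.e. 67.00 dB.
The limit corresponds to 10^(70/10) = 1.000e+07; subtracting the fixed part leaves 4.988e+06 for the milling machine, i.e. 66.98 dB.
So the milling machine must be reduced from 88 to 66.98 dB: IL = 21.02 dB.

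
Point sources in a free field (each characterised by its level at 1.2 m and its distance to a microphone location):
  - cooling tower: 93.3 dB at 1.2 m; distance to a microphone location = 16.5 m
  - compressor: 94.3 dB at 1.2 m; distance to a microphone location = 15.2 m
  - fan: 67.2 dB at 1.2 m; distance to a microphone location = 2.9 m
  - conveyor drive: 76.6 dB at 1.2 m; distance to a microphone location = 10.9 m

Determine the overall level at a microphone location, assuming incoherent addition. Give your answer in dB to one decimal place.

First find each source's level at the receiver (point-source: −20·log₁₀(r/r_ref)), then combine on an intensity basis.
cooling tower: 93.3 − 20·log₁₀(16.5/1.2) = 93.3 − 22.77 = 70.53 dB.
compressor: 94.3 − 20·log₁₀(15.2/1.2) = 94.3 − 22.05 = 72.25 dB.
fan: 67.2 − 20·log₁₀(2.9/1.2) = 67.2 − 7.66 = 59.54 dB.
conveyor drive: 76.6 − 20·log₁₀(10.9/1.2) = 76.6 − 19.16 = 57.44 dB.
Σ 10^(L/10) = 2.954e+07 → L_total = 10·log₁₀(2.954e+07) = 74.70 dB.

74.7 dB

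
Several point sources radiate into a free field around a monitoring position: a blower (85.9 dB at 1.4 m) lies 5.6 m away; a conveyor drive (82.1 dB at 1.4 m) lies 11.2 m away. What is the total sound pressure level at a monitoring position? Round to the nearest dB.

Propagate each source to the receiver with L = L_ref − 20·log₁₀(r/r_ref), then add intensities.
blower: 85.9 − 20·log₁₀(5.6/1.4) = 85.9 − 12.04 = 73.86 dB.
conveyor drive: 82.1 − 20·log₁₀(11.2/1.4) = 82.1 − 18.06 = 64.04 dB.
Σ 10^(L/10) = 2.685e+07 → L_total = 10·log₁₀(2.685e+07) = 74.29 dB.

74 dB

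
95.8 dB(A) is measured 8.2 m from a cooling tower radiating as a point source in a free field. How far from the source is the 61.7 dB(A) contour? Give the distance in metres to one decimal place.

415.7 m

For a point source L₁ − L₂ = 20·log₁₀(r₂/r₁), so r₂ = r₁·10^((L₁−L₂)/20).
r₂ = 8.2·10^((95.8−61.7)/20) = 8.2·10^(34.1/20) = 415.73 m.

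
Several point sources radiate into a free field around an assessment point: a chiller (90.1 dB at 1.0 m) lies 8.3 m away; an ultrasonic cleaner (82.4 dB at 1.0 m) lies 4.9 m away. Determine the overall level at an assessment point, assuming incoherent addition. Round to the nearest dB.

Propagate each source to the receiver with L = L_ref − 20·log₁₀(r/r_ref), then add intensities.
chiller: 90.1 − 20·log₁₀(8.3/1.0) = 90.1 − 18.38 = 71.72 dB.
ultrasonic cleaner: 82.4 − 20·log₁₀(4.9/1.0) = 82.4 − 13.80 = 68.60 dB.
Σ 10^(L/10) = 2.209e+07 → L_total = 10·log₁₀(2.209e+07) = 73.44 dB.

73 dB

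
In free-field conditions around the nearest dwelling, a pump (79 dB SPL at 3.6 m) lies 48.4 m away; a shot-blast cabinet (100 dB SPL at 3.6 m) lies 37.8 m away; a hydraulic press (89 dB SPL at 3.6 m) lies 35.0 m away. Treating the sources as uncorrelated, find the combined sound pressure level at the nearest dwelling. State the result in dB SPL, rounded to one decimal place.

80.0 dB SPL

First find each source's level at the receiver (point-source: −20·log₁₀(r/r_ref)), then combine on an intensity basis.
pump: 79 − 20·log₁₀(48.4/3.6) = 79 − 22.57 = 56.43 dB SPL.
shot-blast cabinet: 100 − 20·log₁₀(37.8/3.6) = 100 − 20.42 = 79.58 dB SPL.
hydraulic press: 89 − 20·log₁₀(35.0/3.6) = 89 − 19.76 = 69.24 dB SPL.
Σ 10^(L/10) = 9.955e+07 → L_total = 10·log₁₀(9.955e+07) = 79.98 dB SPL.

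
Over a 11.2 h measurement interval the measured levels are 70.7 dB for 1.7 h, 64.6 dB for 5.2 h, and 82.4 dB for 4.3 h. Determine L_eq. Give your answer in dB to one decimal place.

L_eq = 10·log₁₀[(1/T)·Σ tᵢ·10^(Lᵢ/10)] with T = 11.2 h.
Σ tᵢ·10^(Lᵢ/10) = 1.7·10^(70.7/10) + 5.2·10^(64.6/10) + 4.3·10^(82.4/10) = 7.822e+08.
L_eq = 10·log₁₀(7.822e+08/11.2) = 78.44 dB.

78.4 dB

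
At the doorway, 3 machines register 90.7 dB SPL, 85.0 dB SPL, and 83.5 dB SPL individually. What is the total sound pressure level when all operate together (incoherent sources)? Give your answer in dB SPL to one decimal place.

Incoherent sources combine by intensity addition: L_total = 10·log₁₀(Σ 10^(L_i/10)).
Σ 10^(L/10) = 10^(90.7/10) + 10^(85.0/10) + 10^(83.5/10) = 1.715e+09.
L_total = 10·log₁₀(1.715e+09) = 92.34 dB SPL.

92.3 dB SPL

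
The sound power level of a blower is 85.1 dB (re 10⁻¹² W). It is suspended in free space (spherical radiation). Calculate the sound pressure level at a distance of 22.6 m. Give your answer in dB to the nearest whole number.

47 dB

Free-field spherical radiation: L_p = L_w − 10·log₁₀(4π·r²), r = 22.6 m.
4π·r² = 6418 m², 10·log₁₀ of that is 38.074 dB.
L_p = 85.1 − 38.074 = 47.03 dB.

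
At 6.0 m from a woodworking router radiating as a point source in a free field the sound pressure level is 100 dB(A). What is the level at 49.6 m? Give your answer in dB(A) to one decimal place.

For a point source, L₂ = L₁ − 20·log₁₀(r₂/r₁).
L₂ = 100 − 20·log₁₀(49.6/6.0) = 100 − 18.347 = 81.65 dB(A).

81.7 dB(A)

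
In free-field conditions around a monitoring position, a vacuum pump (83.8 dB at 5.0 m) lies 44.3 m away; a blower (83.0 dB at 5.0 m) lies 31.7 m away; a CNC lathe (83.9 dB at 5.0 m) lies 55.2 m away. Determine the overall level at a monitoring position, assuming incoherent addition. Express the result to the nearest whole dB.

First find each source's level at the receiver (point-source: −20·log₁₀(r/r_ref)), then combine on an intensity basis.
vacuum pump: 83.8 − 20·log₁₀(44.3/5.0) = 83.8 − 18.95 = 64.85 dB.
blower: 83.0 − 20·log₁₀(31.7/5.0) = 83.0 − 16.04 = 66.96 dB.
CNC lathe: 83.9 − 20·log₁₀(55.2/5.0) = 83.9 − 20.86 = 63.04 dB.
Σ 10^(L/10) = 1.003e+07 → L_total = 10·log₁₀(1.003e+07) = 70.01 dB.

70 dB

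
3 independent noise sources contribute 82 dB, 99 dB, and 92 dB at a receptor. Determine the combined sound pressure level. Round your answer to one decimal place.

Incoherent sources combine by intensity addition: L_total = 10·log₁₀(Σ 10^(L_i/10)).
Σ 10^(L/10) = 10^(82/10) + 10^(99/10) + 10^(92/10) = 9.687e+09.
L_total = 10·log₁₀(9.687e+09) = 99.86 dB.

99.9 dB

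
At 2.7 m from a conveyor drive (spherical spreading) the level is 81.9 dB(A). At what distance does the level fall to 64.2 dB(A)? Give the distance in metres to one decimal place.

20.7 m

For a point source L₁ − L₂ = 20·log₁₀(r₂/r₁), so r₂ = r₁·10^((L₁−L₂)/20).
r₂ = 2.7·10^((81.9−64.2)/20) = 2.7·10^(17.7/20) = 20.72 m.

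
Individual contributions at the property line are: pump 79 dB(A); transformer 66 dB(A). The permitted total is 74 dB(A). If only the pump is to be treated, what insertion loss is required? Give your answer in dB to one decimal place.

Fixed contribution from the other source: Σ 10^(L/10) = 10^(66/10) = 3.981e+06 (66.00 dB(A)).
The limit corresponds to 10^(74/10) = 2.512e+07; subtracting the fixed part leaves 2.114e+07 for the pump, i.e. 73.25 dB(A).
Required insertion loss = 79 − 73.25 = 5.75 dB.

5.7 dB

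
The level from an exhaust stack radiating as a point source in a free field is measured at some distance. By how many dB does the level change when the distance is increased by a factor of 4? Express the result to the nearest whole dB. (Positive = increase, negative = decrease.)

A point source loses 6 dB per doubling of distance; generally ΔL = −20·log₁₀(r₂/r₁).
ΔL = −20·log₁₀(4) = -12.04 dB.

-12 dB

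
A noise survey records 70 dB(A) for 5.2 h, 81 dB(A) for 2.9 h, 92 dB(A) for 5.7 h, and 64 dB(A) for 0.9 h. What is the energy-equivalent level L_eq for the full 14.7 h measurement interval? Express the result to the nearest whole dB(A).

Weight each interval's intensity by its duration and average over T = 14.7 h:
Σ tᵢ·10^(Lᵢ/10) = 5.2·10^(70/10) + 2.9·10^(81/10) + 5.7·10^(92/10) + 0.9·10^(64/10) = 9.453e+09.
L_eq = 10·log₁₀(9.453e+09/14.7) = 88.08 dB(A).

88 dB(A)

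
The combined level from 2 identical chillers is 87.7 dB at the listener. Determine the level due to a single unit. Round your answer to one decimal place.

84.7 dB

For N identical incoherent sources L_total = L₁ + 10·log₁₀ N, so L₁ = 87.7 − 10·log₁₀(2) = 87.7 − 3.010.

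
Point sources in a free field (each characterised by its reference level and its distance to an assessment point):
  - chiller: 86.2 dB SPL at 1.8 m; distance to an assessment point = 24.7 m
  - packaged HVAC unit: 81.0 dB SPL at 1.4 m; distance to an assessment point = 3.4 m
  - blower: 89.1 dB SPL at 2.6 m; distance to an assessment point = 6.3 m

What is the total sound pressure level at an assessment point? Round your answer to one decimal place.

First find each source's level at the receiver (point-source: −20·log₁₀(r/r_ref)), then combine on an intensity basis.
chiller: 86.2 − 20·log₁₀(24.7/1.8) = 86.2 − 22.75 = 63.45 dB SPL.
packaged HVAC unit: 81.0 − 20·log₁₀(3.4/1.4) = 81.0 − 7.71 = 73.29 dB SPL.
blower: 89.1 − 20·log₁₀(6.3/2.6) = 89.1 − 7.69 = 81.41 dB SPL.
Σ 10^(L/10) = 1.620e+08 → L_total = 10·log₁₀(1.620e+08) = 82.10 dB SPL.

82.1 dB SPL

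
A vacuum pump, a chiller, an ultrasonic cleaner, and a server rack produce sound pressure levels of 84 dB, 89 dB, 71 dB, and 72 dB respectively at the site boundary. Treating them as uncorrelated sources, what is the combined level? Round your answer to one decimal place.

90.3 dB

Incoherent sources combine by intensity addition: L_total = 10·log₁₀(Σ 10^(L_i/10)).
Σ 10^(L/10) = 10^(84/10) + 10^(89/10) + 10^(71/10) + 10^(72/10) = 1.074e+09.
L_total = 10·log₁₀(1.074e+09) = 90.31 dB.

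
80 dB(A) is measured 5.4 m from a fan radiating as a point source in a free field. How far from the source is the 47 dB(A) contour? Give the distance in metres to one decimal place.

For a point source L₁ − L₂ = 20·log₁₀(r₂/r₁), so r₂ = r₁·10^((L₁−L₂)/20).
r₂ = 5.4·10^((80−47)/20) = 5.4·10^(33.0/20) = 241.21 m.

241.2 m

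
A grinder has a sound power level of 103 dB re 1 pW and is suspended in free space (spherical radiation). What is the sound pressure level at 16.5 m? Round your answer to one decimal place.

The power spreads over a sphere of area 4π·r², so L_p = L_w − 10·log₁₀(4π·r²).
4π·r² = 3421 m², 10·log₁₀ of that is 35.342 dB.
L_p = 103 − 35.342 = 67.66 dB.

67.7 dB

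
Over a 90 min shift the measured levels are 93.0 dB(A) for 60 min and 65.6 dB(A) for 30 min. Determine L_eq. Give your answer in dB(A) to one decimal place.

Weight each interval's intensity by its duration and average over T = 90 min:
Σ tᵢ·10^(Lᵢ/10) = 60·10^(93.0/10) + 30·10^(65.6/10) = 1.198e+11.
L_eq = 10·log₁₀(1.198e+11/90) = 91.24 dB(A).

91.2 dB(A)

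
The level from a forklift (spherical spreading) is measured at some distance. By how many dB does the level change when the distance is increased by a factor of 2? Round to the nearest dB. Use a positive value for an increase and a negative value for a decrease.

-6 dB

With spherical spreading the level changes by −20·log₁₀(r₂/r₁).
ΔL = −20·log₁₀(2) = -6.02 dB.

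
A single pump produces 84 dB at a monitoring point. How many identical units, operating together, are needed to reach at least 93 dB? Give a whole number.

8

The shortfall is 93 − 84 = 9.0 dB, and N units add 10·log₁₀ N, so need 10·log₁₀ N ≥ 9.0.
N ≥ 10^(9.0/10) = 7.943, so N = 8.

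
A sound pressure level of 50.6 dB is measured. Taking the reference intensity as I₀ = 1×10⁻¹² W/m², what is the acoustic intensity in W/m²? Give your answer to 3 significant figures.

I = I₀·10^(L/10) = 10⁻¹² × 10^(50.6/10) = 10^(-6.940).

1.15e-07 W/m²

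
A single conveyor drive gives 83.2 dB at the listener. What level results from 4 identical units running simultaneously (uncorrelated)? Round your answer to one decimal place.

89.2 dB

N identical incoherent sources raise the level by 10·log₁₀ N.
L_total = 83.2 + 10·log₁₀(4) = 83.2 + 6.021 = 89.22 dB.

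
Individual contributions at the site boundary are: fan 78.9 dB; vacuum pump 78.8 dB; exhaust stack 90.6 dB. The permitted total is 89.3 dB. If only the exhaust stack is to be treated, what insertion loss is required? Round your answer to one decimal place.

Fixed contribution from the other sources: Σ 10^(L/10) = 10^(78.9/10) + 10^(78.8/10) = 1.535e+08 (81.86 dB).
To meet 89.3 dB overall, the treated exhaust stack may contribute at most 10^(89.3/10) − 1.535e+08 = 6.977e+08, i.e. 88.44 dB.
Required insertion loss = 90.6 − 88.44 = 2.16 dB.

2.2 dB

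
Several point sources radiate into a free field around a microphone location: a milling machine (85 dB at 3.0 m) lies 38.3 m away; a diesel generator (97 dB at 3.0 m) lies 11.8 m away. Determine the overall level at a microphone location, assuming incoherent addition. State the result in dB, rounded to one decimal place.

85.1 dB

First find each source's level at the receiver (point-source: −20·log₁₀(r/r_ref)), then combine on an intensity basis.
milling machine: 85 − 20·log₁₀(38.3/3.0) = 85 − 22.12 = 62.88 dB.
diesel generator: 97 − 20·log₁₀(11.8/3.0) = 97 − 11.90 = 85.10 dB.
Σ 10^(L/10) = 3.259e+08 → L_total = 10·log₁₀(3.259e+08) = 85.13 dB.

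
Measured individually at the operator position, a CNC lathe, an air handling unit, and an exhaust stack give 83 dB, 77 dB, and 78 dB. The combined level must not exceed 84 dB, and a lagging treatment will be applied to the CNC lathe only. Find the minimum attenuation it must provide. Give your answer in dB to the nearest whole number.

2 dB

Everything except the CNC lathe sums to 10^(77/10) + 10^(78/10) = 1.132e+08 in linear terms, 80.54 dB.
The limit corresponds to 10^(84/10) = 2.512e+08; subtracting the fixed part leaves 1.380e+08 for the CNC lathe, i.e. 81.40 dB.
Required insertion loss = 83 − 81.40 = 1.60 dB.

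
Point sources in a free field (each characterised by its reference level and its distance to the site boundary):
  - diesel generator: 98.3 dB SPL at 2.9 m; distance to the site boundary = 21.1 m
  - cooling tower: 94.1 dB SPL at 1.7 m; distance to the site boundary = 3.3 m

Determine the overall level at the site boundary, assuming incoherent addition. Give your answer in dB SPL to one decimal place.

89.1 dB SPL

First find each source's level at the receiver (point-source: −20·log₁₀(r/r_ref)), then combine on an intensity basis.
diesel generator: 98.3 − 20·log₁₀(21.1/2.9) = 98.3 − 17.24 = 81.06 dB SPL.
cooling tower: 94.1 − 20·log₁₀(3.3/1.7) = 94.1 − 5.76 = 88.34 dB SPL.
Σ 10^(L/10) = 8.098e+08 → L_total = 10·log₁₀(8.098e+08) = 89.08 dB SPL.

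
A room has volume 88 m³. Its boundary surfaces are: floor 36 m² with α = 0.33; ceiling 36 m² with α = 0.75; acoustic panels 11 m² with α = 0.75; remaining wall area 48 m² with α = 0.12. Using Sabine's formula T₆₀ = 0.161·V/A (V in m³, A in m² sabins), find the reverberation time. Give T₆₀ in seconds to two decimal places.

Total absorption A = 36·0.33 + 36·0.75 + 11·0.75 + 48·0.12 = 52.89 m² sabins.
T₆₀ = 0.161 × 88 / 52.89 = 0.268 s.

0.27 s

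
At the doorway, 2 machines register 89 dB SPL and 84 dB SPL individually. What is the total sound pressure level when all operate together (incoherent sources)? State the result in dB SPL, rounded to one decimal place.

90.2 dB SPL

For uncorrelated sources the intensities add, so convert each level to linear form, sum, and take 10·log₁₀ of the total.
Σ 10^(L/10) = 10^(89/10) + 10^(84/10) = 1.046e+09.
L_total = 10·log₁₀(1.046e+09) = 90.19 dB SPL.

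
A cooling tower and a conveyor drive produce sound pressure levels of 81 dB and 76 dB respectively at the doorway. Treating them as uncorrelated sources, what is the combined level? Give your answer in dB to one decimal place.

Incoherent sources combine by intensity addition: L_total = 10·log₁₀(Σ 10^(L_i/10)).
Σ 10^(L/10) = 10^(81/10) + 10^(76/10) = 1.657e+08.
L_total = 10·log₁₀(1.657e+08) = 82.19 dB.

82.2 dB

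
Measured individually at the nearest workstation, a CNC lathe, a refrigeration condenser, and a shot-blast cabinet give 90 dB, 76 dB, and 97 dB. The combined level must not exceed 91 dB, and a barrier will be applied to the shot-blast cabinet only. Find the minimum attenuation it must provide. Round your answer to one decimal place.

13.6 dB

Fixed contribution from the other sources: Σ 10^(L/10) = 10^(90/10) + 10^(76/10) = 1.040e+09 (90.17 dB).
To meet 91 dB overall, the treated shot-blast cabinet may contribute at most 10^(91/10) − 1.040e+09 = 2.191e+08, i.e. 83.41 dB.
So the shot-blast cabinet must be reduced from 97 to 83.41 dB: IL = 13.59 dB.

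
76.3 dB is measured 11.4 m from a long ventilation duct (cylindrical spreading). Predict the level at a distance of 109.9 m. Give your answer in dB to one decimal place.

For a line source, L₂ = L₁ − 10·log₁₀(r₂/r₁).
L₂ = 76.3 − 10·log₁₀(109.9/11.4) = 76.3 − 9.841 = 66.46 dB.

66.5 dB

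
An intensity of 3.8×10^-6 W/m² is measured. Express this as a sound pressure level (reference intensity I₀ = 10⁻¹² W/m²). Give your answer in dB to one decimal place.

Dividing by I₀ shifts the exponent by 12: I/I₀ = 3.8×10^6.
L = 10·(0.5798 + 6) = 65.80 dB.

65.8 dB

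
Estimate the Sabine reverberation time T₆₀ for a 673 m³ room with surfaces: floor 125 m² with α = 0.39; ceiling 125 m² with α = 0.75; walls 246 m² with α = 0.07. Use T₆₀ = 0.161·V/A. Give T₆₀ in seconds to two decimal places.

A = Σ Sᵢαᵢ = 125·0.39 + 125·0.75 + 246·0.07 = 159.72 m².
T₆₀ = 0.161·V/A = 0.161·673/159.72 = 0.678 s.

0.68 s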